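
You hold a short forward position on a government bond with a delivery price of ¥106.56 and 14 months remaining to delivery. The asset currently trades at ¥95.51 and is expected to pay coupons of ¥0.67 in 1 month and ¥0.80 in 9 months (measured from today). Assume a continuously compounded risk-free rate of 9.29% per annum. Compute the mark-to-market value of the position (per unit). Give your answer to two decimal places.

¥1.52

PV(remaining coupons) I = 0.67·e^(−0.0929·1/12) + 0.80·e^(−0.0929·9/12) = 1.4110
Current forward F = (S − I)·e^(rT) = (95.51 − 1.4110)·e^(0.0929·14/12) = 94.0990 × 1.114475 = 104.8710
Value (long) = (F − K)·e^(−rT) = (104.8710 − 106.56) × 0.897284 = -1.5155
Short position value = −(long value) = ¥1.52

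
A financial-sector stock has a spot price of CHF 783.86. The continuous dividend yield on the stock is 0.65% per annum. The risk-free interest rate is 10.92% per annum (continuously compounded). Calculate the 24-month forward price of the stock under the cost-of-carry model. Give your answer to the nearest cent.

F = S·e^((r − q)T) = 783.86 · e^((0.1092 − 0.0065) × 24/12)
= 783.86 · e^0.205400 = 783.86 × 1.228016
F = CHF 962.59

CHF 962.59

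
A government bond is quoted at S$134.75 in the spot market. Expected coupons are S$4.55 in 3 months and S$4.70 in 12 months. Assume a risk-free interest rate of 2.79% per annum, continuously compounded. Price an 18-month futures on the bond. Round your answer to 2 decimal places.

S$131.03

PV(coupons) I = 4.55·e^(−0.0279·3/12) + 4.70·e^(−0.0279·12/12)
I = 4.5184 + 4.5707 = 9.0891
F = (S − I)·e^(rT) = (134.75 − 9.0891) · e^(0.0279·18/12)
= 125.6609 · e^0.041850 = 125.6609 × 1.042738 = S$131.03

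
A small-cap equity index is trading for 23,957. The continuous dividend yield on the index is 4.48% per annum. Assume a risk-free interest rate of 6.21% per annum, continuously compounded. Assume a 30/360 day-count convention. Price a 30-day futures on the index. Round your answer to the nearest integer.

F = S·e^((r − q)T) = 23957 · e^((0.0621 − 0.0448) × 30/360)
= 23957 · e^0.001442 = 23957 × 1.001443
F = 23,992

23,992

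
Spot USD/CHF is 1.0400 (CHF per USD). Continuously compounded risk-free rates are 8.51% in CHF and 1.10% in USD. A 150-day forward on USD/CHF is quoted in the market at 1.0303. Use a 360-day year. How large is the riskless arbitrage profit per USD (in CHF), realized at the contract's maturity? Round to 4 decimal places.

0.0423 per USD (in CHF)

Fair forward: F* = S·e^(carry·T), with carry = (r_CHF − r_USD) = 0.0851 − 0.0110 = 0.0741
F* = 1.0400 · e^(0.0741 × 150/360) = 1.0400 · e^0.030875 = 1.0400 × 1.031357 = 1.0726
Market 1.0303 < fair 1.0726: forward underpriced → reverse cash-and-carry (short spot, go long the forward).
At maturity, profit = |F_mkt − F*| = |1.0303 − 1.0726| = 0.0423 per USD (in CHF)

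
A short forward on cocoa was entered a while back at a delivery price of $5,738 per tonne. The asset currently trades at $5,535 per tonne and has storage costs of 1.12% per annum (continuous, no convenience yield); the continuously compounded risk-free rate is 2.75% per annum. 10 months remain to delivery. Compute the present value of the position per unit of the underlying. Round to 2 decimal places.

$21.10 per tonne

Current fair forward for the remaining 10 months: F = S·e^((r + u)·T), (r + u) = 0.0275 + 0.0112 = 0.0387
F = 5535 · e^(0.0387 × 10/12) = 5535 × 1.03277567 = 5716.4133
Value of long forward = (F − K)·e^(−rT) = (5716.4133 − 5738) · e^(−0.0275·10/12)
= -21.5867 × 0.97734393 = -21.10
Short position value = −(long value) = $21.10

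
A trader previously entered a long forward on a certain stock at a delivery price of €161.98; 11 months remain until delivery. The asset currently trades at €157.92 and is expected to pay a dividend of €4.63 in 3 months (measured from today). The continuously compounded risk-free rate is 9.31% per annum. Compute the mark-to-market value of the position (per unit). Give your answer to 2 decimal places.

€4.67

PV(remaining dividends) I = 4.63·e^(−0.0931·3/12) = 4.5235
Current forward F = (S − I)·e^(rT) = (157.92 − 4.5235)·e^(0.0931·11/12) = 153.3965 × 1.089089 = 167.0624
Value (long) = (F − K)·e^(−rT) = (167.0624 − 161.98) × 0.918199 = 4.6667
Value = €4.67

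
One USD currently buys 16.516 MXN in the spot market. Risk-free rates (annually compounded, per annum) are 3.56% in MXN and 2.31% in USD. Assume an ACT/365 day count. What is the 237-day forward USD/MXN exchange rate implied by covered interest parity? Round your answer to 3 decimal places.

By covered interest parity, F = S · (1+r_MXN)^T / (1+r_USD)^T
= 16.516 × 1.022974 / 1.014939 = 16.516 × 1.007917
F = 16.647 MXN per USD

16.647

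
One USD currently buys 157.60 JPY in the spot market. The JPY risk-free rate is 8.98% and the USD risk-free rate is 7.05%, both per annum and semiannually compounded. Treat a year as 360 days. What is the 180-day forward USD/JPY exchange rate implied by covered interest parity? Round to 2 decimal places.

By covered interest parity, F = S · (1+r_JPY/2)^(2T) / (1+r_USD/2)^(2T)
= 157.60 × 1.044900 / 1.035250 = 157.60 × 1.009321
F = 159.07 JPY per USD

159.07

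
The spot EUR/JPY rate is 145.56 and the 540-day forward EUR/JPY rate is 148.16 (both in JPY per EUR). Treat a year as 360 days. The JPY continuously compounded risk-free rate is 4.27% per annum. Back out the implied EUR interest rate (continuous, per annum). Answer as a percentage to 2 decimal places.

3.09%

F = S·e^((r_JPY − r_EUR)T) ⇒ r_EUR = r_JPY − ln(F/S)/T
ln(148.16/145.56) = 0.017704; /(540/360) = 0.011803
r_EUR = 0.0427 − 0.011803 = 0.030897
r_EUR = 3.09%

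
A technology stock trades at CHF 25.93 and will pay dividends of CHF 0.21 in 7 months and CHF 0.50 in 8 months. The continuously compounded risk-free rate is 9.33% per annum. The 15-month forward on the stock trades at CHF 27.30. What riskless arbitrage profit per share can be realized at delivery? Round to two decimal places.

CHF 1.09 per share

PV(dividends) I = 0.21·e^(−0.0933·7/12) + 0.50·e^(−0.0933·8/12) = 0.6687
Fair forward F* = (S − I)·e^(rT) = (25.93 − 0.6687)·e^0.116625 = 25.2613 × 1.123698 = 28.3861
Market CHF 27.30 < fair 28.3861: forward underpriced → reverse cash-and-carry (short the stock, invest proceeds at r, pay the dividends, go long the forward).
Profit at T = |F_mkt − F*| = |27.30 − 28.3861| = CHF 1.09 per share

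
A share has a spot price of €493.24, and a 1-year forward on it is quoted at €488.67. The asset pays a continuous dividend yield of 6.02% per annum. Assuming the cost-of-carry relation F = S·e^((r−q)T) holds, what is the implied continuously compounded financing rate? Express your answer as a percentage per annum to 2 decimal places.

5.09%

From F = S·e^((r−q)T): (r − q) = ln(F/S)/T
ln(488.67/493.24) = ln(0.990735) = -0.009308
(r − q) = -0.009308 / (1) = -0.009308
r = ln(F/S)/T + q = -0.009308 + 0.0602 = 0.050892
r = 5.09%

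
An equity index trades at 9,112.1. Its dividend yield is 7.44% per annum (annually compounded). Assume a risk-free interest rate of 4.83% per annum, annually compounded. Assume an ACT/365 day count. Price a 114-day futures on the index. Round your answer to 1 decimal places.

9,042.4

F = S · (1+r)^T / (1+q)^T
= 9112.1 × 1.014842 / 1.022667 = 9112.1 × 0.992348
F = 9,042.4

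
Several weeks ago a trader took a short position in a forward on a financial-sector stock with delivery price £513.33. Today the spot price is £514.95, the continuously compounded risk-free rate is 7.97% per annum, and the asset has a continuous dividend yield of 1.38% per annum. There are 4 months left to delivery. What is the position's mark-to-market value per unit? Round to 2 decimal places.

Current fair forward for the remaining 4 months: F = S·e^((r − q)·T), (r − q) = 0.0797 − 0.0138 = 0.0659
F = 514.95 · e^(0.0659 × 4/12) = 514.95 × 1.022210 = 526.3870
Value of long forward = (F − K)·e^(−rT) = (526.3870 − 513.33) · e^(−0.0797·4/12)
= 13.0570 × 0.973783 = 12.71
Short position value = −(long value) = -£12.71

-£12.71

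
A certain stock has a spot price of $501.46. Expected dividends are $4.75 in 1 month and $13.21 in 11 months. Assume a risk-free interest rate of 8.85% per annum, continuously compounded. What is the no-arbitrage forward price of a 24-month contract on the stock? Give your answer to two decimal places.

PV(dividends) I = 4.75·e^(−0.0885·1/12) + 13.21·e^(−0.0885·11/12)
I = 4.7151 + 12.1807 = 16.8958
F = (S − I)·e^(rT) = (501.46 − 16.8958) · e^(0.0885·24/12)
= 484.5642 · e^0.177000 = 484.5642 × 1.193631 = $578.39

$578.39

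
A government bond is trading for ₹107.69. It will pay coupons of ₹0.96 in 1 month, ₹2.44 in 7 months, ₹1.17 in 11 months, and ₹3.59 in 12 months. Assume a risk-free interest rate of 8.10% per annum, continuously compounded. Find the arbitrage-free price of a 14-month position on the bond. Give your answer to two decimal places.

₹109.92

PV(coupons) I = 0.96·e^(−0.0810·1/12) + 2.44·e^(−0.0810·7/12) + 1.17·e^(−0.0810·11/12) + 3.59·e^(−0.0810·12/12)
I = 0.9535 + 2.3274 + 1.0863 + 3.3107 = 7.6779
F = (S − I)·e^(rT) = (107.69 − 7.6779) · e^(0.0810·14/12)
= 100.0121 · e^0.094500 = 100.0121 × 1.099109 = ₹109.92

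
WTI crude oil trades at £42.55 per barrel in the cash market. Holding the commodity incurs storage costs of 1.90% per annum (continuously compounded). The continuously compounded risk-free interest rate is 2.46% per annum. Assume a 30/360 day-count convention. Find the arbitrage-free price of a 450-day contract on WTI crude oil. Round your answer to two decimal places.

£44.93 per barrel

Net carry = r + u − y = 0.0246 + 0.0190 − 0.0000 = 0.0436
F = S·e^((r+u−y)T) = 42.55 · e^(0.0436 × 450/360) = 42.55 · e^0.054500
= 42.55 × 1.056012 = £44.93 per barrel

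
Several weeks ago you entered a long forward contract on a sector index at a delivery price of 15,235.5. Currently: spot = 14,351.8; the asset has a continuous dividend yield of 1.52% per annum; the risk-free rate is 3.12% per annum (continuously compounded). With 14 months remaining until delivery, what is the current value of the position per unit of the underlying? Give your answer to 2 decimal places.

-591.36

Current fair forward for the remaining 14 months: F = S·e^((r − q)·T), (r − q) = 0.0312 − 0.0152 = 0.0160
F = 14351.8 · e^(0.0160 × 14/12) = 14351.8 × 1.01884198 = 14622.2163
Value of long forward = (F − K)·e^(−rT) = (14622.2163 − 15235.5) · e^(−0.0312·14/12)
= -613.2837 × 0.96425451 = -591.36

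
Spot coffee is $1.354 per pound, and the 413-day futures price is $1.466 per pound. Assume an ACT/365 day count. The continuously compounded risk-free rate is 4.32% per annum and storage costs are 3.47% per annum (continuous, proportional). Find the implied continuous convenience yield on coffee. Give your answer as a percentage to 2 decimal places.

F = S·e^((r+u−y)T) ⇒ (r+u−y) = ln(F/S)/T
ln(1.466/1.354) = 0.079474; /T ⇒ 0.070237
y = r + u − ln(F/S)/T = 0.0432 + 0.0347 − 0.070237 = 0.007663
y = 0.77%

0.77%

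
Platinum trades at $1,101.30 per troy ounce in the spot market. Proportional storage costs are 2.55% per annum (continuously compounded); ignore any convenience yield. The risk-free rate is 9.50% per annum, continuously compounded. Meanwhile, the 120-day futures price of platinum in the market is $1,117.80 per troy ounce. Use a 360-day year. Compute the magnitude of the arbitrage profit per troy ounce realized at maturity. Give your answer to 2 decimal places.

$28.64 per troy ounce

Fair futures: F* = S·e^(carry·T), with carry = (r + u) = 0.0950 + 0.0255 = 0.1205
F* = 1101.30 · e^(0.1205 × 120/360) = 1101.30 · e^0.04016667 = 1101.30 × 1.04098426 = $1146.4360
Market $1117.80 < fair $1146.4360: forward underpriced → reverse cash-and-carry (short spot, go long the forward).
At maturity, profit = |F_mkt − F*| = |1117.80 − 1146.4360| = $28.64 per troy ounce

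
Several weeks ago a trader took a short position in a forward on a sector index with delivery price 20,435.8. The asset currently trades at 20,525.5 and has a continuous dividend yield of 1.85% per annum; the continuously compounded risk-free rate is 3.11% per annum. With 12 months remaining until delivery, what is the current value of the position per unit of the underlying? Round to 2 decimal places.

Current fair forward for the remaining 12 months: F = S·e^((r − q)·T), (r − q) = 0.0311 − 0.0185 = 0.0126
F = 20525.5 · e^(0.0126 × 12/12) = 20525.5 × 1.01267971 = 20785.7574
Value of long forward = (F − K)·e^(−rT) = (20785.7574 − 20435.8) · e^(−0.0311·12/12)
= 349.9574 × 0.96937863 = 339.24
Short position value = −(long value) = -339.24

-339.24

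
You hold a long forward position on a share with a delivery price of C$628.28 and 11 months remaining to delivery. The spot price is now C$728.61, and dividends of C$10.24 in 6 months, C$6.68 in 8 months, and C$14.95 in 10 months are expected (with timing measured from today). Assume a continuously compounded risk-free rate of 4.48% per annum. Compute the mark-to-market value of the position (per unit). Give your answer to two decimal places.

PV(remaining dividends) I = 10.24·e^(−0.0448·6/12) + 6.68·e^(−0.0448·8/12) + 14.95·e^(−0.0448·10/12) = 30.8988
Current forward F = (S − I)·e^(rT) = (728.61 − 30.8988)·e^(0.0448·11/12) = 697.7112 × 1.041922 = 726.9606
Value (long) = (F − K)·e^(−rT) = (726.9606 − 628.28) × 0.959765 = 94.7102
Value = C$94.71

C$94.71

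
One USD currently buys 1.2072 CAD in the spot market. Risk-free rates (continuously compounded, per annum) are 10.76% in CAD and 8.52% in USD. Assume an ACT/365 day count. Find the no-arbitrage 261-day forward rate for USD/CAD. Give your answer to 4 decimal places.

F = S·e^((r_CAD − r_USD)T) = 1.2072 · e^((0.1076 − 0.0852) × 261/365)
= 1.2072 · e^0.016018 = 1.2072 × 1.016147
F = 1.2267 CAD per USD

1.2267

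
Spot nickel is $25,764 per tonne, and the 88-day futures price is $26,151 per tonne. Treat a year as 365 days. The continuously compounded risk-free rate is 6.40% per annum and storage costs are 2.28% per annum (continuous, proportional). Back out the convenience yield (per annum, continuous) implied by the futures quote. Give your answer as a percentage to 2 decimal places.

F = S·e^((r+u−y)T) ⇒ (r+u−y) = ln(F/S)/T
ln(26151/25764) = 0.014909; /T ⇒ 0.061838
y = r + u − ln(F/S)/T = 0.0640 + 0.0228 − 0.061838 = 0.024962
y = 2.50%

2.50%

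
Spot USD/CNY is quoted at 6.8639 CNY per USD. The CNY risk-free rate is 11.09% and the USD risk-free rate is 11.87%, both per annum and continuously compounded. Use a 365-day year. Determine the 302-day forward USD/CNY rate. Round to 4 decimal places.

F = S·e^((r_CNY − r_USD)T) = 6.8639 · e^((0.1109 − 0.1187) × 302/365)
= 6.8639 · e^-0.006454 = 6.8639 × 0.993567
F = 6.8197 CNY per USD

6.8197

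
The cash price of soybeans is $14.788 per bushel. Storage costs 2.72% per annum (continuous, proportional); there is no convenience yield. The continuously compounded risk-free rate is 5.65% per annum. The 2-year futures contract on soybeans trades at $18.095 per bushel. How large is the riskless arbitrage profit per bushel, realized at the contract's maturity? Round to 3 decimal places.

Fair futures: F* = S·e^(carry·T), with carry = (r + u) = 0.0565 + 0.0272 = 0.0837
F* = 14.788 · e^(0.0837 × 2) = 14.788 · e^0.167400 = 14.788 × 1.182227 = $17.4828
Market $18.095 > fair $17.4828: forward overpriced → cash-and-carry (buy spot, short the forward).
At maturity, profit = |F_mkt − F*| = |18.095 − 17.4828| = $0.612 per bushel

$0.612 per bushel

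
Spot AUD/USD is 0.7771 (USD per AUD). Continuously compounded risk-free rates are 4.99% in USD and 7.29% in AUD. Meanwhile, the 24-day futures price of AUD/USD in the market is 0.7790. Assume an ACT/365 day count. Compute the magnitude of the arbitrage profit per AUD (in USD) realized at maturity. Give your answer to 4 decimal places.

0.0031 per AUD (in USD)

Fair futures: F* = S·e^(carry·T), with carry = (r_USD − r_AUD) = 0.0499 − 0.0729 = -0.0230
F* = 0.7771 · e^(-0.0230 × 24/365) = 0.7771 · e^-0.001512 = 0.7771 × 0.998489 = 0.7759
Market 0.7790 > fair 0.7759: forward overpriced → cash-and-carry (buy spot, short the forward).
At maturity, profit = |F_mkt − F*| = |0.7790 − 0.7759| = 0.0031 per AUD (in USD)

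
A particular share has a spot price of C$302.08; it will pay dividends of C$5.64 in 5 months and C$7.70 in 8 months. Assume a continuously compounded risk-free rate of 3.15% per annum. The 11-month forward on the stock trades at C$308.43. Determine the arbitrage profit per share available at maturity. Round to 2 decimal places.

C$10.99 per share

PV(dividends) I = 5.64·e^(−0.0315·5/12) + 7.70·e^(−0.0315·8/12) = 13.1064
Fair forward F* = (S − I)·e^(rT) = (302.08 − 13.1064)·e^0.028875 = 288.9736 × 1.029296 = 297.4394
Market C$308.43 > fair 297.4394: forward overpriced → cash-and-carry (borrow at r, buy the stock and collect the dividends, short the forward).
Profit at T = |F_mkt − F*| = |308.43 − 297.4394| = C$10.99 per share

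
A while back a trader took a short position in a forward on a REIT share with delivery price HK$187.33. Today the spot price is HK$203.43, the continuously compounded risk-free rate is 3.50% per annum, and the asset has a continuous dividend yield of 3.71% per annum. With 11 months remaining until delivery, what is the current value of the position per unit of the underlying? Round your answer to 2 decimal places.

-HK$15.21

Current fair forward for the remaining 11 months: F = S·e^((r − q)·T), (r − q) = 0.0350 − 0.0371 = -0.0021
F = 203.43 · e^(-0.0021 × 11/12) = 203.43 × 0.998077 = 203.0388
Value of long forward = (F − K)·e^(−rT) = (203.0388 − 187.33) · e^(−0.0350·11/12)
= 15.7088 × 0.968426 = 15.21
Short position value = −(long value) = -HK$15.21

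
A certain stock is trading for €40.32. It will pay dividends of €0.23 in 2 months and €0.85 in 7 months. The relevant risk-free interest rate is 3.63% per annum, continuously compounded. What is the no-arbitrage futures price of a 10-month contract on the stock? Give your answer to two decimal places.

€40.46

PV(dividends) I = 0.23·e^(−0.0363·2/12) + 0.85·e^(−0.0363·7/12)
I = 0.2286 + 0.8322 = 1.0608
F = (S − I)·e^(rT) = (40.32 − 1.0608) · e^(0.0363·10/12)
= 39.2592 · e^0.030250 = 39.2592 × 1.030712 = €40.46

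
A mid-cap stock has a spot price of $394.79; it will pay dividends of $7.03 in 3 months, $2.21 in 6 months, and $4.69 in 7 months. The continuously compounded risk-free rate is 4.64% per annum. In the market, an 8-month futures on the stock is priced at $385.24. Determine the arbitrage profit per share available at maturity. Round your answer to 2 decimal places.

$7.85 per share

PV(dividends) I = 7.03·e^(−0.0464·3/12) + 2.21·e^(−0.0464·6/12) + 4.69·e^(−0.0464·7/12) = 13.6730
Fair futures F* = (S − I)·e^(rT) = (394.79 − 13.6730)·e^0.030933 = 381.1170 × 1.031416 = 393.0902
Market $385.24 < fair 393.0902: forward underpriced → reverse cash-and-carry (short the stock, invest proceeds at r, pay the dividends, go long the forward).
Profit at T = |F_mkt − F*| = |385.24 − 393.0902| = $7.85 per share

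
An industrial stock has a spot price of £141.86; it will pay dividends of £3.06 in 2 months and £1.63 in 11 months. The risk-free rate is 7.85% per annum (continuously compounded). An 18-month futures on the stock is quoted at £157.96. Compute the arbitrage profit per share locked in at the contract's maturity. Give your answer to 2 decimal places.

£3.48 per share

PV(dividends) I = 3.06·e^(−0.0785·2/12) + 1.63·e^(−0.0785·11/12) = 4.5371
Fair futures F* = (S − I)·e^(rT) = (141.86 − 4.5371)·e^0.117750 = 137.3229 × 1.124963 = 154.4832
Market £157.96 > fair 154.4832: forward overpriced → cash-and-carry (borrow at r, buy the stock and collect the dividends, short the forward).
Profit at T = |F_mkt − F*| = |157.96 − 154.4832| = £3.48 per share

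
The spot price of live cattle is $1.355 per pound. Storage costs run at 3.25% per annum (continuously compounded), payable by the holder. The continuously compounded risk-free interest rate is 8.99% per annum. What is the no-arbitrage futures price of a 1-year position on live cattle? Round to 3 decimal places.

$1.531 per pound

Net carry = r + u − y = 0.0899 + 0.0325 − 0.0000 = 0.1224
F = S·e^((r+u−y)T) = 1.355 · e^(0.1224 × 12/12) = 1.355 · e^0.122400
= 1.355 × 1.130206 = $1.531 per pound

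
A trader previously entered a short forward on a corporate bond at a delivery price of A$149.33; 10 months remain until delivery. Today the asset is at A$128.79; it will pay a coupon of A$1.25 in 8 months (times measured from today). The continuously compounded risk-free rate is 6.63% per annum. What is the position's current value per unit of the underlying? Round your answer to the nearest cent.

A$13.71

PV(remaining coupons) I = 1.25·e^(−0.0663·8/12) = 1.1960
Current forward F = (S − I)·e^(rT) = (128.79 − 1.1960)·e^(0.0663·10/12) = 127.5940 × 1.056805 = 134.8420
Value (long) = (F − K)·e^(−rT) = (134.8420 − 149.33) × 0.946249 = -13.7093
Short position value = −(long value) = A$13.71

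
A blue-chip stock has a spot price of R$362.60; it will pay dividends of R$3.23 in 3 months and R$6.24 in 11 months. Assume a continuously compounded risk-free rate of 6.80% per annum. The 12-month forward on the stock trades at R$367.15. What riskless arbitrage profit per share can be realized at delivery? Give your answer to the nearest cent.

R$11.29 per share

PV(dividends) I = 3.23·e^(−0.0680·3/12) + 6.24·e^(−0.0680·11/12) = 9.0385
Fair forward F* = (S − I)·e^(rT) = (362.60 − 9.0385)·e^0.068000 = 353.5615 × 1.070365 = 378.4399
Market R$367.15 < fair 378.4399: forward underpriced → reverse cash-and-carry (short the stock, invest proceeds at r, pay the dividends, go long the forward).
Profit at T = |F_mkt − F*| = |367.15 − 378.4399| = R$11.29 per share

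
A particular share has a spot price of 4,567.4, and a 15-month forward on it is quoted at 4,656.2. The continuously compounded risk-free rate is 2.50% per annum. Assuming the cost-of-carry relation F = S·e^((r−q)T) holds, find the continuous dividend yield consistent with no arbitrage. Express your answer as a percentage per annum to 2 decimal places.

From F = S·e^((r−q)T): (r − q) = ln(F/S)/T
ln(4656.2/4567.4) = ln(1.019442) = 0.019255
(r − q) = 0.019255 / (15/12) = 0.015404
q = r − ln(F/S)/T = 0.0250 − 0.015404 = 0.009596
q = 0.96%

0.96%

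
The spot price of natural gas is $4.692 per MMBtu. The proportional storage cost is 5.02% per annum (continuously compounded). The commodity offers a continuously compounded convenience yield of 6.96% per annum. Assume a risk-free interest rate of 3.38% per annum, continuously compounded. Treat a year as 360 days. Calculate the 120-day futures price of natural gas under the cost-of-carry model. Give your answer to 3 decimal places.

Net carry = r + u − y = 0.0338 + 0.0502 − 0.0696 = 0.0144
F = S·e^((r+u−y)T) = 4.692 · e^(0.0144 × 120/360) = 4.692 · e^0.004800
= 4.692 × 1.004812 = $4.715 per MMBtu

$4.715 per MMBtu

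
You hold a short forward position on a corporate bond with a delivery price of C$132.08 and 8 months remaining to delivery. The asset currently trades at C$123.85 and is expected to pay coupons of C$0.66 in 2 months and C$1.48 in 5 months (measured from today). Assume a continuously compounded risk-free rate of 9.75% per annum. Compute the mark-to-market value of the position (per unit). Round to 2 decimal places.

PV(remaining coupons) I = 0.66·e^(−0.0975·2/12) + 1.48·e^(−0.0975·5/12) = 2.0704
Current forward F = (S − I)·e^(rT) = (123.85 − 2.0704)·e^(0.0975·8/12) = 121.7796 × 1.067159 = 129.9582
Value (long) = (F − K)·e^(−rT) = (129.9582 − 132.08) × 0.937067 = -1.9883
Short position value = −(long value) = C$1.99

C$1.99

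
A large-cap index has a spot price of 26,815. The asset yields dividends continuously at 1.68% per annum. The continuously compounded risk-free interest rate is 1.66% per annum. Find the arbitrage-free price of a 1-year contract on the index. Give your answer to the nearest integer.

26,810

F = S·e^((r − q)T) = 26815 · e^((0.0166 − 0.0168) × 12/12)
= 26815 · e^-0.000200 = 26815 × 0.999800
F = 26,810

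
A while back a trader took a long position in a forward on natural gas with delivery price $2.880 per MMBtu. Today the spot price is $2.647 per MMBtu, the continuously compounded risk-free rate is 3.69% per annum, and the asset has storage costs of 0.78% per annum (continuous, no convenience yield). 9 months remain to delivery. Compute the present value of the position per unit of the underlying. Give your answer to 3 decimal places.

Current fair forward for the remaining 9 months: F = S·e^((r + u)·T), (r + u) = 0.0369 + 0.0078 = 0.0447
F = 2.647 · e^(0.0447 × 9/12) = 2.647 × 1.034093 = 2.7372
Value of long forward = (F − K)·e^(−rT) = (2.7372 − 2.880) · e^(−0.0369·9/12)
= -0.1428 × 0.972704 = -0.139

-$0.139 per MMBtu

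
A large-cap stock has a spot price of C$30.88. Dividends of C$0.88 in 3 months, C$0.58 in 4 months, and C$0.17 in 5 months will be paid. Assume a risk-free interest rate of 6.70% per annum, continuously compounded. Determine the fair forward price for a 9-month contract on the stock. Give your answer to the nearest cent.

PV(dividends) I = 0.88·e^(−0.0670·3/12) + 0.58·e^(−0.0670·4/12) + 0.17·e^(−0.0670·5/12)
I = 0.8654 + 0.5672 + 0.1653 = 1.5979
F = (S − I)·e^(rT) = (30.88 − 1.5979) · e^(0.0670·9/12)
= 29.2821 · e^0.050250 = 29.2821 × 1.051534 = C$30.79

C$30.79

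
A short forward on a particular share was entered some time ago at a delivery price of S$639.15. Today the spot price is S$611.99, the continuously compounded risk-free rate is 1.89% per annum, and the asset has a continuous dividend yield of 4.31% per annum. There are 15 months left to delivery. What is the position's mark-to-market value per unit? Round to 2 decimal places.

Current fair forward for the remaining 15 months: F = S·e^((r − q)·T), (r − q) = 0.0189 − 0.0431 = -0.0242
F = 611.99 · e^(-0.0242 × 15/12) = 611.99 × 0.970203 = 593.7545
Value of long forward = (F − K)·e^(−rT) = (593.7545 − 639.15) · e^(−0.0189·15/12)
= -45.3955 × 0.976652 = -44.34
Short position value = −(long value) = S$44.34

S$44.34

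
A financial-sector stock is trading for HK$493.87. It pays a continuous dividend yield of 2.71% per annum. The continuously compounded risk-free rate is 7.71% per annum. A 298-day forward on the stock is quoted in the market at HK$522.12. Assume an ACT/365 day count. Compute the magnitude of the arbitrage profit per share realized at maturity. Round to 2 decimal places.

HK$7.67 per share

Fair forward: F* = S·e^(carry·T), with carry = (r − q) = 0.0771 − 0.0271 = 0.0500
F* = 493.87 · e^(0.0500 × 298/365) = 493.87 · e^0.040822 = 493.87 × 1.041667 = HK$514.4481
Market HK$522.12 > fair HK$514.4481: forward overpriced → cash-and-carry (buy spot, short the forward).
At maturity, profit = |F_mkt − F*| = |522.12 − 514.4481| = HK$7.67 per share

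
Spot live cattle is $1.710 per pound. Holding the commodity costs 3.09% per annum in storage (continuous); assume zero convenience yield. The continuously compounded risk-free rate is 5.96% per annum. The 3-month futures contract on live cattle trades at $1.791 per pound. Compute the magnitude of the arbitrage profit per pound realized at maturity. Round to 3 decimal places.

$0.042 per pound

Fair futures: F* = S·e^(carry·T), with carry = (r + u) = 0.0596 + 0.0309 = 0.0905
F* = 1.710 · e^(0.0905 × 3/12) = 1.710 · e^0.022625 = 1.710 × 1.022883 = $1.7491
Market $1.791 > fair $1.7491: forward overpriced → cash-and-carry (buy spot, short the forward).
At maturity, profit = |F_mkt − F*| = |1.791 − 1.7491| = $0.042 per pound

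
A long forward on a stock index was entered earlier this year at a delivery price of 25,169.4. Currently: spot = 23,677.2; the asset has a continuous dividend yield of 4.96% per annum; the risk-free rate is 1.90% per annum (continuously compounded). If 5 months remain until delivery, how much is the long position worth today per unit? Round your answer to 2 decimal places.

-1778.04

Current fair forward for the remaining 5 months: F = S·e^((r − q)·T), (r − q) = 0.0190 − 0.0496 = -0.0306
F = 23677.2 · e^(-0.0306 × 5/12) = 23677.2 × 0.98733094 = 23377.2321
Value of long forward = (F − K)·e^(−rT) = (23377.2321 − 25169.4) · e^(−0.0190·5/12)
= -1792.1679 × 0.99211459 = -1778.04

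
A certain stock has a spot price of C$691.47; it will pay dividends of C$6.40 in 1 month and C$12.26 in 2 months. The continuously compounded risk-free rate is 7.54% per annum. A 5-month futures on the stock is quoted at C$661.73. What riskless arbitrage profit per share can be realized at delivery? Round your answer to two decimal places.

C$32.75 per share

PV(dividends) I = 6.40·e^(−0.0754·1/12) + 12.26·e^(−0.0754·2/12) = 18.4668
Fair futures F* = (S − I)·e^(rT) = (691.47 − 18.4668)·e^0.031417 = 673.0032 × 1.031916 = 694.4828
Market C$661.73 < fair 694.4828: forward underpriced → reverse cash-and-carry (short the stock, invest proceeds at r, pay the dividends, go long the forward).
Profit at T = |F_mkt − F*| = |661.73 − 694.4828| = C$32.75 per share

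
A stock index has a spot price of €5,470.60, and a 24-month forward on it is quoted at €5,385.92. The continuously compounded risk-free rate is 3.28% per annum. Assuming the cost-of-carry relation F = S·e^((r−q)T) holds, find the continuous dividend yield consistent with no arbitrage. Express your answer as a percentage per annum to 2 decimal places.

4.06%

From F = S·e^((r−q)T): (r − q) = ln(F/S)/T
ln(5385.92/5470.60) = ln(0.984521) = -0.015600
(r − q) = -0.015600 / (24/12) = -0.007800
q = r − ln(F/S)/T = 0.0328 + 0.007800 = 0.040600
q = 4.06%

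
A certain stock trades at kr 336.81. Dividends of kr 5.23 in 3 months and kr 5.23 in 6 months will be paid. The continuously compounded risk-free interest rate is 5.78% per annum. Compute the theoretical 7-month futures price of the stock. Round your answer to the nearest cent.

PV(dividends) I = 5.23·e^(−0.0578·3/12) + 5.23·e^(−0.0578·6/12)
I = 5.1550 + 5.0810 = 10.2360
F = (S − I)·e^(rT) = (336.81 − 10.2360) · e^(0.0578·7/12)
= 326.5740 · e^0.033717 = 326.5740 × 1.034292 = kr 337.77

kr 337.77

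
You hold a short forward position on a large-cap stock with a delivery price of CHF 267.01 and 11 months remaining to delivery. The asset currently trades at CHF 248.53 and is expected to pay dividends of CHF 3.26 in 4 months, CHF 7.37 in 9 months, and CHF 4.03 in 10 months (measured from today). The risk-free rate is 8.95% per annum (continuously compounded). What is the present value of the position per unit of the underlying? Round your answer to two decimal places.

PV(remaining dividends) I = 3.26·e^(−0.0895·4/12) + 7.37·e^(−0.0895·9/12) + 4.03·e^(−0.0895·10/12) = 13.7961
Current forward F = (S − I)·e^(rT) = (248.53 − 13.7961)·e^(0.0895·11/12) = 234.7339 × 1.085501 = 254.8039
Value (long) = (F − K)·e^(−rT) = (254.8039 − 267.01) × 0.921234 = -11.2447
Short position value = −(long value) = CHF 11.24

CHF 11.24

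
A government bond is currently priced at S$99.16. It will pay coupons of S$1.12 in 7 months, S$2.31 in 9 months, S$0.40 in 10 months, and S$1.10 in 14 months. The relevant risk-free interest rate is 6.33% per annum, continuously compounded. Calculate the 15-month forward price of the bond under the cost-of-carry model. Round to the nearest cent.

PV(coupons) I = 1.12·e^(−0.0633·7/12) + 2.31·e^(−0.0633·9/12) + 0.40·e^(−0.0633·10/12) + 1.10·e^(−0.0633·14/12)
I = 1.0794 + 2.2029 + 0.3794 + 1.0217 = 4.6834
F = (S − I)·e^(rT) = (99.16 − 4.6834) · e^(0.0633·15/12)
= 94.4766 · e^0.079125 = 94.4766 × 1.082340 = S$102.26

S$102.26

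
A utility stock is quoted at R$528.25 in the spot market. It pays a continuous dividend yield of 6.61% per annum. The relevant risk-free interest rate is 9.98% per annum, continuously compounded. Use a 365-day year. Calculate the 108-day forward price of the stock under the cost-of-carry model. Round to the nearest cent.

F = S·e^((r − q)T) = 528.25 · e^((0.0998 − 0.0661) × 108/365)
= 528.25 · e^0.009972 = 528.25 × 1.010022
F = R$533.54

R$533.54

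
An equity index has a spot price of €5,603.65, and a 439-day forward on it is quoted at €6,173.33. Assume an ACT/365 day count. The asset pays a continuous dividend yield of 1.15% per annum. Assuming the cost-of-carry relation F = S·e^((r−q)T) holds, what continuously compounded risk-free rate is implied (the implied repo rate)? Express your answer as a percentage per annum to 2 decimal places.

9.20%

From F = S·e^((r−q)T): (r − q) = ln(F/S)/T
ln(6173.33/5603.65) = ln(1.101662) = 0.096820
(r − q) = 0.096820 / (439/365) = 0.080500
r = ln(F/S)/T + q = 0.080500 + 0.0115 = 0.092000
r = 9.20%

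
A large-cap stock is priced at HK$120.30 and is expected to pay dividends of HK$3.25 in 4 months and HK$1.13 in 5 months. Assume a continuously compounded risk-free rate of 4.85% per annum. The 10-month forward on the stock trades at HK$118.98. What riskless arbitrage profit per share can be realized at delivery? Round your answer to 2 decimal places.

PV(dividends) I = 3.25·e^(−0.0485·4/12) + 1.13·e^(−0.0485·5/12) = 4.3053
Fair forward F* = (S − I)·e^(rT) = (120.30 − 4.3053)·e^0.040417 = 115.9947 × 1.041245 = 120.7789
Market HK$118.98 < fair 120.7789: forward underpriced → reverse cash-and-carry (short the stock, invest proceeds at r, pay the dividends, go long the forward).
Profit at T = |F_mkt − F*| = |118.98 − 120.7789| = HK$1.80 per share

HK$1.80 per share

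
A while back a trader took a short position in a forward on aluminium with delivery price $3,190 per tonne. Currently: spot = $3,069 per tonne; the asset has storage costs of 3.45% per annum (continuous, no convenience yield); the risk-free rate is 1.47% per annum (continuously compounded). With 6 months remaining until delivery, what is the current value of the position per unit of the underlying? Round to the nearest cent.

$44.24 per tonne

Current fair forward for the remaining 6 months: F = S·e^((r + u)·T), (r + u) = 0.0147 + 0.0345 = 0.0492
F = 3069 · e^(0.0492 × 6/12) = 3069 × 1.02490508 = 3145.4337
Value of long forward = (F − K)·e^(−rT) = (3145.4337 − 3190) · e^(−0.0147·6/12)
= -44.5663 × 0.99267695 = -44.24
Short position value = −(long value) = $44.24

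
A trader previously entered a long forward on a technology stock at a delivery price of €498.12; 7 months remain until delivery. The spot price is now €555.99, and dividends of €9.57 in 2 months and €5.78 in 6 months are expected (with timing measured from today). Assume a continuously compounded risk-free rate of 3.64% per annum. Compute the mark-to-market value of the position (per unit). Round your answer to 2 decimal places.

PV(remaining dividends) I = 9.57·e^(−0.0364·2/12) + 5.78·e^(−0.0364·6/12) = 15.1879
Current forward F = (S − I)·e^(rT) = (555.99 − 15.1879)·e^(0.0364·7/12) = 540.8021 × 1.021460 = 552.4077
Value (long) = (F − K)·e^(−rT) = (552.4077 − 498.12) × 0.978991 = 53.1472
Value = €53.15

€53.15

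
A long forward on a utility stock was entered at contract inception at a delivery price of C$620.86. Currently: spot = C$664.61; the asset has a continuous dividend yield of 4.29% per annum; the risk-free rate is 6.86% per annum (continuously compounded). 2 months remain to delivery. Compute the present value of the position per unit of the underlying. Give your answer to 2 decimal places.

C$46.07

Current fair forward for the remaining 2 months: F = S·e^((r − q)·T), (r − q) = 0.0686 − 0.0429 = 0.0257
F = 664.61 · e^(0.0257 × 2/12) = 664.61 × 1.004293 = 667.4632
Value of long forward = (F − K)·e^(−rT) = (667.4632 − 620.86) · e^(−0.0686·2/12)
= 46.6032 × 0.988632 = 46.07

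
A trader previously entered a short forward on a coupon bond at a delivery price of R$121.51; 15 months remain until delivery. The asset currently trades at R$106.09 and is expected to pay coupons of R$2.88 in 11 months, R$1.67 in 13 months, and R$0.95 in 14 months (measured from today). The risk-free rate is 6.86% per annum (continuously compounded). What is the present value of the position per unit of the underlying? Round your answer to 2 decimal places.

R$10.57

PV(remaining coupons) I = 2.88·e^(−0.0686·11/12) + 1.67·e^(−0.0686·13/12) + 0.95·e^(−0.0686·14/12) = 5.1318
Current forward F = (S − I)·e^(rT) = (106.09 − 5.1318)·e^(0.0686·15/12) = 100.9582 × 1.089534 = 109.9974
Value (long) = (F − K)·e^(−rT) = (109.9974 − 121.51) × 0.917824 = -10.5665
Short position value = −(long value) = R$10.57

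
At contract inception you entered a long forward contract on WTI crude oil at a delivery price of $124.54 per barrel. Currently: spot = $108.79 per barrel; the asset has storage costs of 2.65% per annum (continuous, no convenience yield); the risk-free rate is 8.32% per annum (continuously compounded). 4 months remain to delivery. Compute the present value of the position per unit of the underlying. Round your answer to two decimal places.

-$11.38 per barrel

Current fair forward for the remaining 4 months: F = S·e^((r + u)·T), (r + u) = 0.0832 + 0.0265 = 0.1097
F = 108.79 · e^(0.1097 × 4/12) = 108.79 × 1.037243 = 112.8417
Value of long forward = (F − K)·e^(−rT) = (112.8417 − 124.54) · e^(−0.0832·4/12)
= -11.6983 × 0.972648 = -11.38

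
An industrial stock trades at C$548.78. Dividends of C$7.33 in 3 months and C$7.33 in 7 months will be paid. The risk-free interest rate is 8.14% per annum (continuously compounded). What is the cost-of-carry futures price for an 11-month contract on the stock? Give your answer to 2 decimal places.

PV(dividends) I = 7.33·e^(−0.0814·3/12) + 7.33·e^(−0.0814·7/12)
I = 7.1823 + 6.9901 = 14.1724
F = (S − I)·e^(rT) = (548.78 − 14.1724) · e^(0.0814·11/12)
= 534.6076 · e^0.074617 = 534.6076 × 1.077471 = C$576.02

C$576.02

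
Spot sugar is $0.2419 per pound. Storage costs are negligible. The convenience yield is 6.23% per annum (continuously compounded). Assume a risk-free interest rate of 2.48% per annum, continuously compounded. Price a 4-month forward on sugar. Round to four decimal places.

Net carry = r + u − y = 0.0248 + 0.0000 − 0.0623 = -0.0375
F = S·e^((r+u−y)T) = 0.2419 · e^(-0.0375 × 4/12) = 0.2419 · e^-0.012500
= 0.2419 × 0.987578 = $0.2389 per pound

$0.2389 per pound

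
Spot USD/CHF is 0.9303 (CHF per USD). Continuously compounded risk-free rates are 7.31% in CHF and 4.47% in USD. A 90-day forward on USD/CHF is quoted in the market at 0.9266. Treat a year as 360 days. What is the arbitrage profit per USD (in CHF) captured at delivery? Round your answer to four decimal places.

0.0103 per USD (in CHF)

Fair forward: F* = S·e^(carry·T), with carry = (r_CHF − r_USD) = 0.0731 − 0.0447 = 0.0284
F* = 0.9303 · e^(0.0284 × 90/360) = 0.9303 · e^0.007100 = 0.9303 × 1.007125 = 0.9369
Market 0.9266 < fair 0.9369: forward underpriced → reverse cash-and-carry (short spot, go long the forward).
At maturity, profit = |F_mkt − F*| = |0.9266 − 0.9369| = 0.0103 per USD (in CHF)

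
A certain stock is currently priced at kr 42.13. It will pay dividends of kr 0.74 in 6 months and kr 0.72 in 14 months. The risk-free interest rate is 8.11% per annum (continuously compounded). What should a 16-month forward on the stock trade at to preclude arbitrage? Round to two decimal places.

PV(dividends) I = 0.74·e^(−0.0811·6/12) + 0.72·e^(−0.0811·14/12)
I = 0.7106 + 0.6550 = 1.3656
F = (S − I)·e^(rT) = (42.13 − 1.3656) · e^(0.0811·16/12)
= 40.7644 · e^0.108133 = 40.7644 × 1.114196 = kr 45.42

kr 45.42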